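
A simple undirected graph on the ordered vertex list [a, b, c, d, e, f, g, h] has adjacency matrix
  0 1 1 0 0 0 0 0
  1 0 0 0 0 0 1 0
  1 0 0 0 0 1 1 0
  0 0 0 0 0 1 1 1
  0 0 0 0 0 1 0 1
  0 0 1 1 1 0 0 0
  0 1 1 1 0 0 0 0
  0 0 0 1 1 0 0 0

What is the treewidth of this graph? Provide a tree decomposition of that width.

Each bag holds 3 vertices, so the decomposition has width 2, which upper-bounds the treewidth. Since e–h–d–f–e is a cycle in G, G is not acyclic. Forests are exactly the graphs of treewidth ≤ 1, so tw(G) ≥ 2. The upper and lower bounds meet at 2, so that is the treewidth.

Treewidth 2.
One such decomposition:
Bags: B1 = {e, f, h}  B2 = {d, f, h}  B3 = {c, d, f}  B4 = {c, d, g}  B5 = {a, c, g}  B6 = {a, b, g}
Tree: B1–B2, B2–B3, B3–B4, B4–B5, B5–B6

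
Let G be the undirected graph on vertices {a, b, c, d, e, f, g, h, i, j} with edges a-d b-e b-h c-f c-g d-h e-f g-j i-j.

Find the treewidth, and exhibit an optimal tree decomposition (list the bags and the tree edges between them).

The largest bag has 2 vertices, giving width 1; this decomposition certifies tw(G) ≤ 1. Any graph with an edge has treewidth ≥ 1, and G has the edge a–d. Therefore the treewidth is 1.

Treewidth 1.
One optimal decomposition is:
Bags: B1 = {a, d}  B2 = {d, h}  B3 = {b, h}  B4 = {b, e}  B5 = {e, f}  B6 = {c, f}  B7 = {c, g}  B8 = {g, j}  B9 = {i, j}
Tree: B1–B2, B2–B3, B3–B4, B4–B5, B5–B6, B6–B7, B7–B8, B8–B9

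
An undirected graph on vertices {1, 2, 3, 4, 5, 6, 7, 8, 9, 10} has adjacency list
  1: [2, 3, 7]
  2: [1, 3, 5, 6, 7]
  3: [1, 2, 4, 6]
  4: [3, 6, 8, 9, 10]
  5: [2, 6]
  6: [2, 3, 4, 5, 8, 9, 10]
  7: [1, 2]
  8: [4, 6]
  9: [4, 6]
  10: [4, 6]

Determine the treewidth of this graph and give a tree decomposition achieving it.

Treewidth 2.
Bags: B1 = {1, 2, 3}  B2 = {2, 3, 6}  B3 = {3, 4, 6}  B4 = {4, 6, 10}  B5 = {4, 6, 9}  B6 = {1, 2, 7}  B7 = {2, 5, 6}  B8 = {4, 6, 8}
Tree: B1–B2, B2–B3, B3–B4, B3–B5, B1–B6, B2–B7, B5–B8

The largest bag has 3 vertices, giving width 2; this decomposition certifies tw(G) ≤ 2. Conversely, {1, 2, 3} is a clique of size 3, and the vertices of any clique must share a bag in every tree decomposition; so some bag has ≥ 3 vertices and tw(G) ≥ 2. The upper and lower bounds meet at 2, so that is the treewidth.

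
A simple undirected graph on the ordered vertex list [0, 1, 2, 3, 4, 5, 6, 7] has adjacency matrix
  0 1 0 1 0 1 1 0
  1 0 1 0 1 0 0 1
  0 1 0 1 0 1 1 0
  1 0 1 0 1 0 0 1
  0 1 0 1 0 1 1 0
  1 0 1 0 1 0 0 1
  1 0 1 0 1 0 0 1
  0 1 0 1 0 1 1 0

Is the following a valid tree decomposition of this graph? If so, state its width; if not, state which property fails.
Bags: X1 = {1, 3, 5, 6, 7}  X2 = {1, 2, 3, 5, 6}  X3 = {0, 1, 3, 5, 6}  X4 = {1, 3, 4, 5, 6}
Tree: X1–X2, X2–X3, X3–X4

Vertex coverage: the bags together contain {0, 1, 2, 3, 4, 5, 6, 7}, the full vertex set. Edge coverage: each edge of G has both endpoints in at least one bag. Running intersection: for every vertex, the bags containing it form a connected subtree. All three properties hold, so this is a valid tree decomposition of width max|bag| − 1 = 4, and hence tw(G) ≤ 4.

Yes; width 4.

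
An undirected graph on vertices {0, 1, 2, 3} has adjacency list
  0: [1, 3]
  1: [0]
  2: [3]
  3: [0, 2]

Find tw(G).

1

A width-1 tree decomposition is:
Bags: B1 = {0, 1}  B2 = {0, 3}  B3 = {2, 3}
Tree: B1–B2, B2–B3
The largest bag has 2 vertices, giving width 1; this decomposition certifies tw(G) ≤ 1. G has an edge, so its treewidth is at least 1. Hence tw(G) = 1 exactly.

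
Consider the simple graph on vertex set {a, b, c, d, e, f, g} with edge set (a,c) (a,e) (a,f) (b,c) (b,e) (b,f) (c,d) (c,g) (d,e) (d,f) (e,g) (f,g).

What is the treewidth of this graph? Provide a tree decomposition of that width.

Treewidth 3.
One such decomposition:
Bags: B1 = {c, d, e, f}  B2 = {b, c, e, f}  B3 = {a, c, e, f}  B4 = {c, e, f, g}
Tree: B1–B2, B2–B3, B3–B4

Each bag holds 4 vertices, so the decomposition has width 3, which upper-bounds the treewidth. For the lower bound: the 4 vertex sets {d,f}, {b,c}, {e}, {a} are disjoint, each induces a connected subgraph, and every pair is joined by at least one edge of G. Contracting each set to a single vertex therefore yields K_{4} as a minor, and since treewidth is minor-monotone, tw(G) ≥ tw(K_{4}) = 3. Combining the bounds, tw(G) = 3.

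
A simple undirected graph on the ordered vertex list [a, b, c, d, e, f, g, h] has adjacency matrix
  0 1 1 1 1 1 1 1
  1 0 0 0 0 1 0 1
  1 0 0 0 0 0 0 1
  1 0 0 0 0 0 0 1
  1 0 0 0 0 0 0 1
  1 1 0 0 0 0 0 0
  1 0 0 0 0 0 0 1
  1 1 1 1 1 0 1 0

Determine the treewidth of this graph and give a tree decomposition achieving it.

Treewidth 2.
Bags: B1 = {a, g, h}  B2 = {a, e, h}  B3 = {a, c, h}  B4 = {a, d, h}  B5 = {a, b, h}  B6 = {a, b, f}
Tree: B1–B2, B1–B3, B3–B4, B1–B5, B5–B6

The largest bag has 3 vertices, giving width 2; this decomposition certifies tw(G) ≤ 2. For the lower bound, the 3 vertices {a, d, h} are pairwise adjacent, and any tree decomposition puts a clique entirely inside one bag — forcing width ≥ 2. Hence tw(G) = 2 exactly.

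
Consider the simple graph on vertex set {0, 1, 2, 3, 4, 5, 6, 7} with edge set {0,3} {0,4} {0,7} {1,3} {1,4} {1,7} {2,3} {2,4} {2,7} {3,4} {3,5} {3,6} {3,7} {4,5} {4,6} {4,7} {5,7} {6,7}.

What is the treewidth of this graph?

3

A width-3 tree decomposition is:
Bags: B1 = {3, 4, 5, 7}  B2 = {0, 3, 4, 7}  B3 = {3, 4, 6, 7}  B4 = {1, 3, 4, 7}  B5 = {2, 3, 4, 7}
Tree: B1–B2, B2–B3, B3–B4, B2–B5
The largest bag has 4 vertices, giving width 3; this decomposition certifies tw(G) ≤ 3. For the lower bound, the 4 vertices {0, 3, 4, 7} are pairwise adjacent, and any tree decomposition puts a clique entirely inside one bag — forcing width ≥ 3. Hence tw(G) = 3 exactly.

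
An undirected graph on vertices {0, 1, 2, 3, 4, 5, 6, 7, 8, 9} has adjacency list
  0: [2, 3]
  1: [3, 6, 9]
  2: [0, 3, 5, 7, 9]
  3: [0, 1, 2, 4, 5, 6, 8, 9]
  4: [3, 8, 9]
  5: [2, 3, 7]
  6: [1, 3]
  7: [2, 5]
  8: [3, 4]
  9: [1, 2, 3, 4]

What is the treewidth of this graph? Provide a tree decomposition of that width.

Treewidth 2.
Bags: B1 = {2, 3, 9}  B2 = {0, 2, 3}  B3 = {2, 3, 5}  B4 = {1, 3, 9}  B5 = {3, 4, 9}  B6 = {1, 3, 6}  B7 = {2, 5, 7}  B8 = {3, 4, 8}
Tree: B1–B2, B1–B3, B1–B4, B4–B5, B4–B6, B3–B7, B5–B8

Each bag holds 3 vertices, so the decomposition has width 2, which upper-bounds the treewidth. On the other hand G contains the 3-clique {1, 3, 9}. A clique must lie in a single bag of any decomposition, so no decomposition can have width below 2. Combining the bounds, tw(G) = 2.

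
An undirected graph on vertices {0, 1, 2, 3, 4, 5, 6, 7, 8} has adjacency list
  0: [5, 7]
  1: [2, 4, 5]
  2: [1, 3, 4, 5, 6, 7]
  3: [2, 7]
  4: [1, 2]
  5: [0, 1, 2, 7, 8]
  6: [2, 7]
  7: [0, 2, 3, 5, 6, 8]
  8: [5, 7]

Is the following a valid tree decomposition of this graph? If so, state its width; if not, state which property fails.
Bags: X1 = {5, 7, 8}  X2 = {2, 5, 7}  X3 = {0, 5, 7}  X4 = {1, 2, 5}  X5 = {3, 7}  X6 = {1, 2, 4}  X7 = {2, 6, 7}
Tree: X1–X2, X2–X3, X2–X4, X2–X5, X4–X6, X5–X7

A tree decomposition must satisfy three properties: every vertex lies in some bag; for every edge, both endpoints lie together in some bag; and for every vertex, the bags containing it form a connected subtree. Here edge (2,3) lies in no bag, so the decomposition is invalid.

No — edge (2,3) lies in no bag.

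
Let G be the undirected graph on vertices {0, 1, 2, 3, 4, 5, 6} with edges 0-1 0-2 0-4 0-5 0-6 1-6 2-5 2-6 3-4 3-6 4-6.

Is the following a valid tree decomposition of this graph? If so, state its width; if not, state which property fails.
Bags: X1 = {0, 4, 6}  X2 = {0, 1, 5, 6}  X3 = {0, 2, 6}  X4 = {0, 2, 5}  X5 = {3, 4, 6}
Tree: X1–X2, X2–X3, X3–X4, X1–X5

No — bags containing vertex 5 are not connected in the tree.

A tree decomposition must satisfy three properties: every vertex lies in some bag; for every edge, both endpoints lie together in some bag; and for every vertex, the bags containing it form a connected subtree. Here bags containing vertex 5 are not connected in the tree, so the decomposition is invalid.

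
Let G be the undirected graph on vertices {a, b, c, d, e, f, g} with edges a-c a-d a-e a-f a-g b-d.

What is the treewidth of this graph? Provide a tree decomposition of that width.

Each bag holds 2 vertices, so the decomposition has width 1, which upper-bounds the treewidth. Since G has at least one edge (e.g. g–a), it is not an edgeless graph, so tw(G) ≥ 1. Combining the bounds, tw(G) = 1.

Treewidth 1.
One such decomposition:
Bags: B1 = {a, g}  B2 = {a, e}  B3 = {a, d}  B4 = {a, c}  B5 = {b, d}  B6 = {a, f}
Tree: B1–B2, B1–B3, B2–B4, B3–B5, B1–B6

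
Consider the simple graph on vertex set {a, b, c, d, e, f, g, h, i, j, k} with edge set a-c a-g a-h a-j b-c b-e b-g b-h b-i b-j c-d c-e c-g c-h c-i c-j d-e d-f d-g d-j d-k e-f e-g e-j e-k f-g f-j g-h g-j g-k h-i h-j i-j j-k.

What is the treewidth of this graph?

4

A width-4 tree decomposition is:
Bags: B1 = {b, c, g, h, j}  B2 = {a, c, g, h, j}  B3 = {b, c, e, g, j}  B4 = {b, c, h, i, j}  B5 = {c, d, e, g, j}  B6 = {d, e, g, j, k}  B7 = {d, e, f, g, j}
Tree: B1–B2, B1–B3, B1–B4, B3–B5, B5–B6, B6–B7
Every bag has size at most 5, so the width is 5 − 1 = 4 and tw(G) ≤ 4. For the lower bound, the 5 vertices {c, d, e, g, j} are pairwise adjacent, and any tree decomposition puts a clique entirely inside one bag — forcing width ≥ 4. Hence tw(G) = 4 exactly.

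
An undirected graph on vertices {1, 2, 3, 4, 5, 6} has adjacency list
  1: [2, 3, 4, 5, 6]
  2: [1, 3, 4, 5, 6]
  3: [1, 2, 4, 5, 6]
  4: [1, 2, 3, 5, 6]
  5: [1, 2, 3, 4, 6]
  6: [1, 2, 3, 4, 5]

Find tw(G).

5

A width-5 tree decomposition is:
Bags: B1 = {1, 2, 3, 4, 5, 6}
Tree: (single bag)
With just one bag of size 6, the width is 6 − 1 = 5, so tw(G) ≤ 5. On the other hand G contains the 6-clique {1, 2, 3, 4, 5, 6}. A clique must lie in a single bag of any decomposition, so no decomposition can have width below 5. Combining the bounds, tw(G) = 5.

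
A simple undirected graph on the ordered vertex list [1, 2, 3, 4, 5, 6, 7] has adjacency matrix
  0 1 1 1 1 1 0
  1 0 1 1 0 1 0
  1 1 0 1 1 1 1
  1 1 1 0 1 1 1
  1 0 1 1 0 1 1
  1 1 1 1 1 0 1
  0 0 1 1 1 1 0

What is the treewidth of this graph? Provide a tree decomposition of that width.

Treewidth 4.
One optimal decomposition is:
Bags: B1 = {1, 2, 3, 4, 6}  B2 = {1, 3, 4, 5, 6}  B3 = {3, 4, 5, 6, 7}
Tree: B1–B2, B2–B3

Every bag has size at most 5, so the width is 5 − 1 = 4 and tw(G) ≤ 4. Conversely, {1, 2, 3, 4, 6} is a clique of size 5, and the vertices of any clique must share a bag in every tree decomposition; so some bag has ≥ 5 vertices and tw(G) ≥ 4. Combining the bounds, tw(G) = 4.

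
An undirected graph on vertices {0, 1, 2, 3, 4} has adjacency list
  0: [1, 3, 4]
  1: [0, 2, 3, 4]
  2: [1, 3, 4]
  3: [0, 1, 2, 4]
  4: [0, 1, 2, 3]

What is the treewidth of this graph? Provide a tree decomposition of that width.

Treewidth 3.
One optimal decomposition is:
Bags: B1 = {1, 2, 3, 4}  B2 = {0, 1, 3, 4}
Tree: B1–B2

Every bag has size at most 4, so the width is 4 − 1 = 3 and tw(G) ≤ 3. On the other hand G contains the 4-clique {0, 1, 3, 4}. A clique must lie in a single bag of any decomposition, so no decomposition can have width below 3. Therefore the treewidth is 3.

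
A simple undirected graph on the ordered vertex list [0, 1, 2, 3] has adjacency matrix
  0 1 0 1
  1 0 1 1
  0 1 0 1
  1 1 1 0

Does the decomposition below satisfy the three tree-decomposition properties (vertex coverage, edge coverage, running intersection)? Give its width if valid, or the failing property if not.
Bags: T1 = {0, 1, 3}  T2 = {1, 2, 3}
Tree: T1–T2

Yes; width 2.

Vertex coverage: the bags together contain {0, 1, 2, 3}, the full vertex set. Edge coverage: each edge of G has both endpoints in at least one bag. Running intersection: for every vertex, the bags containing it form a connected subtree. All three properties hold, so this is a valid tree decomposition of width max|bag| − 1 = 2, and hence tw(G) ≤ 2.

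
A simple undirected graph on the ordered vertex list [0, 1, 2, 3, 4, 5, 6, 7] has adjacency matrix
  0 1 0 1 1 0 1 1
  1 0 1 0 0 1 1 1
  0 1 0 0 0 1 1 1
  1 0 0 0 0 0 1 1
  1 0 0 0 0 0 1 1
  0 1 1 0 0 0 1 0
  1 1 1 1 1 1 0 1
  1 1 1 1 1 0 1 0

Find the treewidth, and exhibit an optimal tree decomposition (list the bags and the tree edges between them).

Every bag has size at most 4, so the width is 4 − 1 = 3 and tw(G) ≤ 3. Conversely, {1, 2, 5, 6} is a clique of size 4, and the vertices of any clique must share a bag in every tree decomposition; so some bag has ≥ 4 vertices and tw(G) ≥ 3. Hence tw(G) = 3 exactly.

Treewidth 3.
One optimal decomposition is:
Bags: B1 = {0, 1, 6, 7}  B2 = {1, 2, 6, 7}  B3 = {0, 4, 6, 7}  B4 = {0, 3, 6, 7}  B5 = {1, 2, 5, 6}
Tree: B1–B2, B1–B3, B1–B4, B2–B5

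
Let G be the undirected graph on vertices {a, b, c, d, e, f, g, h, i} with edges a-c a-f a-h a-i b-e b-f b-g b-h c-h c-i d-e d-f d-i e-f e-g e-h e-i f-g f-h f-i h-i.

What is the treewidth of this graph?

3

A width-3 tree decomposition is:
Bags: B1 = {d, e, f, i}  B2 = {e, f, h, i}  B3 = {b, e, f, h}  B4 = {a, f, h, i}  B5 = {b, e, f, g}  B6 = {a, c, h, i}
Tree: B1–B2, B2–B3, B2–B4, B3–B5, B4–B6
Each bag holds 4 vertices, so the decomposition has width 3, which upper-bounds the treewidth. On the other hand G contains the 4-clique {a, c, h, i}. A clique must lie in a single bag of any decomposition, so no decomposition can have width below 3. The upper and lower bounds meet at 3, so that is the treewidth.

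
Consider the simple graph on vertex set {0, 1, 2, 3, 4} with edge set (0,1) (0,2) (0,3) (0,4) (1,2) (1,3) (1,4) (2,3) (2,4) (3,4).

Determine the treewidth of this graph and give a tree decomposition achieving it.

Treewidth 4.
Bags: B1 = {0, 1, 2, 3, 4}
Tree: (single bag)

A single bag containing all 5 vertices is trivially a valid decomposition of width 4. For the lower bound, the 5 vertices {0, 1, 2, 3, 4} are pairwise adjacent, and any tree decomposition puts a clique entirely inside one bag — forcing width ≥ 4. The upper and lower bounds meet at 4, so that is the treewidth.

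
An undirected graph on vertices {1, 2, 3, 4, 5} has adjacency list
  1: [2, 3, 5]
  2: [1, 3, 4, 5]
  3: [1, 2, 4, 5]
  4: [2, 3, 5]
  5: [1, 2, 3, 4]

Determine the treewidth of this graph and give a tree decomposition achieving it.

Treewidth 3.
One such decomposition:
Bags: B1 = {1, 2, 3, 5}  B2 = {2, 3, 4, 5}
Tree: B1–B2

Each bag holds 4 vertices, so the decomposition has width 3, which upper-bounds the treewidth. Conversely, {1, 2, 3, 5} is a clique of size 4, and the vertices of any clique must share a bag in every tree decomposition; so some bag has ≥ 4 vertices and tw(G) ≥ 3. Therefore the treewidth is 3.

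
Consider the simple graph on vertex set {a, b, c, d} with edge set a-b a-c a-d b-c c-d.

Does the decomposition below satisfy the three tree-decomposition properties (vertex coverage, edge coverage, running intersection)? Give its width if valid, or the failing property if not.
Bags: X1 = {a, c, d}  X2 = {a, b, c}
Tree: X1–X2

Yes; width 2.

Every vertex of G appears in some bag (union = {a, b, c, d}); every edge is covered by a bag; and for each vertex v the set of bags containing v is connected in the bag tree. The decomposition is therefore valid. The largest bag has 3 vertices, so the width is 2.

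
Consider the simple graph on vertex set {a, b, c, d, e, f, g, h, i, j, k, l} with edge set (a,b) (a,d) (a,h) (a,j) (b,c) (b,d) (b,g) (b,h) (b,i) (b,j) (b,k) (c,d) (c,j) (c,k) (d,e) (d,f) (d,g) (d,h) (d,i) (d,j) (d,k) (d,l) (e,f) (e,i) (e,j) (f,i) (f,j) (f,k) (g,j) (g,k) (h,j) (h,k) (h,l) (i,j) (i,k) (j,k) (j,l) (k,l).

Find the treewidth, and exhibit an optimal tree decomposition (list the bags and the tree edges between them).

Each bag holds 5 vertices, so the decomposition has width 4, which upper-bounds the treewidth. Conversely, {d, e, f, i, j} is a clique of size 5, and the vertices of any clique must share a bag in every tree decomposition; so some bag has ≥ 5 vertices and tw(G) ≥ 4. Combining the bounds, tw(G) = 4.

Treewidth 4.
Bags: B1 = {d, h, j, k, l}  B2 = {b, d, h, j, k}  B3 = {b, c, d, j, k}  B4 = {a, b, d, h, j}  B5 = {b, d, i, j, k}  B6 = {d, f, i, j, k}  B7 = {b, d, g, j, k}  B8 = {d, e, f, i, j}
Tree: B1–B2, B2–B3, B2–B4, B3–B5, B5–B6, B3–B7, B6–B8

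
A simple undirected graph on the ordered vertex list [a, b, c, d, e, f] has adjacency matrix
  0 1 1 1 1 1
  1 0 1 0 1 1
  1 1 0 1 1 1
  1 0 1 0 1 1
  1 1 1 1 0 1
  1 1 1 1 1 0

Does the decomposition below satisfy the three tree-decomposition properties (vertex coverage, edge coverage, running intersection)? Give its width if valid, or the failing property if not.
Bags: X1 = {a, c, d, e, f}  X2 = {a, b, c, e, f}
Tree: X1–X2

Yes; width 4.

Vertex coverage: the bags together contain {a, b, c, d, e, f}, the full vertex set. Edge coverage: each edge of G has both endpoints in at least one bag. Running intersection: for every vertex, the bags containing it form a connected subtree. All three properties hold, so this is a valid tree decomposition of width max|bag| − 1 = 4, and hence tw(G) ≤ 4.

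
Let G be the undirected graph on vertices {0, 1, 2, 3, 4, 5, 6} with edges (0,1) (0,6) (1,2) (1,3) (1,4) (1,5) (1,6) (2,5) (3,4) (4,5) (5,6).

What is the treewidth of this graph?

2

A width-2 tree decomposition is:
Bags: B1 = {1, 5, 6}  B2 = {1, 4, 5}  B3 = {0, 1, 6}  B4 = {1, 3, 4}  B5 = {1, 2, 5}
Tree: B1–B2, B1–B3, B2–B4, B1–B5
The largest bag has 3 vertices, giving width 2; this decomposition certifies tw(G) ≤ 2. For the lower bound, the 3 vertices {0, 1, 6} are pairwise adjacent, and any tree decomposition puts a clique entirely inside one bag — forcing width ≥ 2. The upper and lower bounds meet at 2, so that is the treewidth.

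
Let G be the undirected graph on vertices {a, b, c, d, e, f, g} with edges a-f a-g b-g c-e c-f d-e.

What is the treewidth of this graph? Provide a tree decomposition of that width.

Treewidth 1.
One optimal decomposition is:
Bags: B1 = {b, g}  B2 = {a, g}  B3 = {a, f}  B4 = {c, f}  B5 = {c, e}  B6 = {d, e}
Tree: B1–B2, B2–B3, B3–B4, B4–B5, B5–B6

Each bag holds 2 vertices, so the decomposition has width 1, which upper-bounds the treewidth. Any graph with an edge has treewidth ≥ 1, and G has the edge b–g. Therefore the treewidth is 1.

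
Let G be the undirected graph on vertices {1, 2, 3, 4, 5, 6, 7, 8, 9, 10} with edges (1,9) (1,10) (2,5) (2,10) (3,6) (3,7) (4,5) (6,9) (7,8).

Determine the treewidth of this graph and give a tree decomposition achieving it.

Treewidth 1.
One optimal decomposition is:
Bags: B1 = {4, 5}  B2 = {2, 5}  B3 = {2, 10}  B4 = {1, 10}  B5 = {1, 9}  B6 = {6, 9}  B7 = {3, 6}  B8 = {3, 7}  B9 = {7, 8}
Tree: B1–B2, B2–B3, B3–B4, B4–B5, B5–B6, B6–B7, B7–B8, B8–B9

Each bag holds 2 vertices, so the decomposition has width 1, which upper-bounds the treewidth. G has an edge, so its treewidth is at least 1. Hence tw(G) = 1 exactly.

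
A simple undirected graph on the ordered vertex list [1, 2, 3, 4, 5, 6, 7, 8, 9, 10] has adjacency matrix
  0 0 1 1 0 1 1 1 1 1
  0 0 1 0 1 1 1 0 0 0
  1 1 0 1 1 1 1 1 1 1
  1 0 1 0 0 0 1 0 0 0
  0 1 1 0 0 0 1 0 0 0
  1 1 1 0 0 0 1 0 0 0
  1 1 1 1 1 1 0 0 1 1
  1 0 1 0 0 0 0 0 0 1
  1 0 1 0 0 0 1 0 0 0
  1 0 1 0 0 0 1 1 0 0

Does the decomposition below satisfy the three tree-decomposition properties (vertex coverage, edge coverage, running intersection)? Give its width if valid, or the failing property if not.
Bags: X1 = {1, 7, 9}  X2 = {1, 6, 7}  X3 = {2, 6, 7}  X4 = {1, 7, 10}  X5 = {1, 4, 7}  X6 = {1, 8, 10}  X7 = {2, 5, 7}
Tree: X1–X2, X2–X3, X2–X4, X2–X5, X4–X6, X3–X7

No — vertex 3 appears in no bag.

A tree decomposition must satisfy three properties: every vertex lies in some bag; for every edge, both endpoints lie together in some bag; and for every vertex, the bags containing it form a connected subtree. Here vertex 3 appears in no bag, so the decomposition is invalid.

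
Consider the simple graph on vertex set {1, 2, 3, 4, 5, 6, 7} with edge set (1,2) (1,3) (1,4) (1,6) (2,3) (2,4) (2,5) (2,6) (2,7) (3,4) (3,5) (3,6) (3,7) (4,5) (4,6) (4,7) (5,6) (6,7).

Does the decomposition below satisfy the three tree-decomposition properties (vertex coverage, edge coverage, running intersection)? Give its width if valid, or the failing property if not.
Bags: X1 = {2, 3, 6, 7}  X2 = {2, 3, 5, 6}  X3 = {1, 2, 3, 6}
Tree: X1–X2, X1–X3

A tree decomposition must satisfy three properties: every vertex lies in some bag; for every edge, both endpoints lie together in some bag; and for every vertex, the bags containing it form a connected subtree. Here vertex 4 appears in no bag, so the decomposition is invalid.

No — vertex 4 appears in no bag.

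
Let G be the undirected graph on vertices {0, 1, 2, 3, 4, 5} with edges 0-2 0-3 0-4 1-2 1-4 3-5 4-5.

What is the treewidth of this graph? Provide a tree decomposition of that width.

Treewidth 2.
Bags: B1 = {1, 2, 4}  B2 = {0, 2, 4}  B3 = {0, 4, 5}  B4 = {0, 3, 5}
Tree: B1–B2, B2–B3, B3–B4

Every bag has size at most 3, so the width is 3 − 1 = 2 and tw(G) ≤ 2. For the lower bound, G contains the cycle 1–2–0–4–1, so G is not a forest; only forests have treewidth ≤ 1, hence tw(G) ≥ 2. Combining the bounds, tw(G) = 2.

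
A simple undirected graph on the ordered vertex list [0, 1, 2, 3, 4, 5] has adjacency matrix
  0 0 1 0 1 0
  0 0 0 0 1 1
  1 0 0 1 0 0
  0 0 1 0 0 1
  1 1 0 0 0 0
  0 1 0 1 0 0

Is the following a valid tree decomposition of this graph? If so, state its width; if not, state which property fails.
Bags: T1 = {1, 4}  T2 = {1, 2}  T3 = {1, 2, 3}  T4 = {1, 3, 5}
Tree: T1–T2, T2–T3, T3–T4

No — vertex 0 appears in no bag.

A tree decomposition must satisfy three properties: every vertex lies in some bag; for every edge, both endpoints lie together in some bag; and for every vertex, the bags containing it form a connected subtree. Here vertex 0 appears in no bag, so the decomposition is invalid.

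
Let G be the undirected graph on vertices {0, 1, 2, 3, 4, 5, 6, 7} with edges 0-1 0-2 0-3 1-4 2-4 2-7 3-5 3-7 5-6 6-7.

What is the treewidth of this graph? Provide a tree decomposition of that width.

Each bag holds 3 vertices, so the decomposition has width 2, which upper-bounds the treewidth. For the lower bound, G contains the cycle 1–4–2–0–1, so G is not a forest; only forests have treewidth ≤ 1, hence tw(G) ≥ 2. The upper and lower bounds meet at 2, so that is the treewidth.

Treewidth 2.
Bags: B1 = {0, 1, 4}  B2 = {0, 2, 4}  B3 = {0, 2, 3}  B4 = {2, 3, 7}  B5 = {3, 5, 7}  B6 = {5, 6, 7}
Tree: B1–B2, B2–B3, B3–B4, B4–B5, B5–B6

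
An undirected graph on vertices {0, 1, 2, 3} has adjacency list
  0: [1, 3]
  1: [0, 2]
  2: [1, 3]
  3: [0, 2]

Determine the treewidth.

A width-2 tree decomposition is:
Bags: B1 = {1, 2, 3}  B2 = {0, 1, 3}
Tree: B1–B2
The largest bag has 3 vertices, giving width 2; this decomposition certifies tw(G) ≤ 2. Since 1–2–3–0–1 is a cycle in G, G is not acyclic. Forests are exactly the graphs of treewidth ≤ 1, so tw(G) ≥ 2. Hence tw(G) = 2 exactly.

2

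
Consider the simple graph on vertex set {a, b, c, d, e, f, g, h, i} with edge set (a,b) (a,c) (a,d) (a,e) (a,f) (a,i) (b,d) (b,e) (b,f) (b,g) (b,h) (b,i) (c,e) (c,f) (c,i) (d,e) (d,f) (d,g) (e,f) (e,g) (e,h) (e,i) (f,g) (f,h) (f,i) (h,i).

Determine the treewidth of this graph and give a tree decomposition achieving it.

Treewidth 4.
Bags: B1 = {a, b, d, e, f}  B2 = {a, b, e, f, i}  B3 = {a, c, e, f, i}  B4 = {b, d, e, f, g}  B5 = {b, e, f, h, i}
Tree: B1–B2, B2–B3, B1–B4, B2–B5

Each bag holds 5 vertices, so the decomposition has width 4, which upper-bounds the treewidth. On the other hand G contains the 5-clique {a, c, e, f, i}. A clique must lie in a single bag of any decomposition, so no decomposition can have width below 4. The upper and lower bounds meet at 4, so that is the treewidth.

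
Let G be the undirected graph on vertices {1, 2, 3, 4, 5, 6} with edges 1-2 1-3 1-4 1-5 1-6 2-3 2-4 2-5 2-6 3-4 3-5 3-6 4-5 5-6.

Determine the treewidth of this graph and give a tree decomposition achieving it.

The largest bag has 5 vertices, giving width 4; this decomposition certifies tw(G) ≤ 4. Conversely, {1, 2, 3, 4, 5} is a clique of size 5, and the vertices of any clique must share a bag in every tree decomposition; so some bag has ≥ 5 vertices and tw(G) ≥ 4. The upper and lower bounds meet at 4, so that is the treewidth.

Treewidth 4.
One such decomposition:
Bags: B1 = {1, 2, 3, 4, 5}  B2 = {1, 2, 3, 5, 6}
Tree: B1–B2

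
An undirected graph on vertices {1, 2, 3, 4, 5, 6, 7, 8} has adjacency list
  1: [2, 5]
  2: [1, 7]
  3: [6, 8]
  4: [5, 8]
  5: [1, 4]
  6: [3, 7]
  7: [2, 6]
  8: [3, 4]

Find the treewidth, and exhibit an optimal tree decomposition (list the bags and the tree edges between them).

Every bag has size at most 3, so the width is 3 − 1 = 2 and tw(G) ≤ 2. For the lower bound, G contains the cycle 3–6–7–2–1–5–4–8–3, so G is not a forest; only forests have treewidth ≤ 1, hence tw(G) ≥ 2. The upper and lower bounds meet at 2, so that is the treewidth.

Treewidth 2.
One optimal decomposition is:
Bags: B1 = {3, 6, 7}  B2 = {2, 3, 7}  B3 = {1, 2, 3}  B4 = {1, 3, 5}  B5 = {3, 4, 5}  B6 = {3, 4, 8}
Tree: B1–B2, B2–B3, B3–B4, B4–B5, B5–B6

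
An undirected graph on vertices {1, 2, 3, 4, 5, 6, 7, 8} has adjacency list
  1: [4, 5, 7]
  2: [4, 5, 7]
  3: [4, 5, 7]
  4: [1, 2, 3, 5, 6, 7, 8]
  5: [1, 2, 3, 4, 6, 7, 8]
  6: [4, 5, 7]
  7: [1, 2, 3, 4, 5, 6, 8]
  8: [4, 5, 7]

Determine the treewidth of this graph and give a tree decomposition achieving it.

The largest bag has 4 vertices, giving width 3; this decomposition certifies tw(G) ≤ 3. On the other hand G contains the 4-clique {1, 4, 5, 7}. A clique must lie in a single bag of any decomposition, so no decomposition can have width below 3. The upper and lower bounds meet at 3, so that is the treewidth.

Treewidth 3.
One optimal decomposition is:
Bags: B1 = {2, 4, 5, 7}  B2 = {1, 4, 5, 7}  B3 = {3, 4, 5, 7}  B4 = {4, 5, 7, 8}  B5 = {4, 5, 6, 7}
Tree: B1–B2, B1–B3, B2–B4, B2–B5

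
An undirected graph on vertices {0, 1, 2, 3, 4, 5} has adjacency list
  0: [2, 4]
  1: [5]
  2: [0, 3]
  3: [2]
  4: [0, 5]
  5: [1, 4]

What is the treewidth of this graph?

A width-1 tree decomposition is:
Bags: B1 = {1, 5}  B2 = {4, 5}  B3 = {0, 4}  B4 = {0, 2}  B5 = {2, 3}
Tree: B1–B2, B2–B3, B3–B4, B4–B5
Each bag holds 2 vertices, so the decomposition has width 1, which upper-bounds the treewidth. G has an edge, so its treewidth is at least 1. Therefore the treewidth is 1.

1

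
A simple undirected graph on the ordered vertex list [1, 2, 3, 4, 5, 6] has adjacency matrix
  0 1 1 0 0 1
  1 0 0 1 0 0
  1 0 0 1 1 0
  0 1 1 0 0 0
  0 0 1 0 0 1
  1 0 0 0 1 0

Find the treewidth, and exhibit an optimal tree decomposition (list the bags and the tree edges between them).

The largest bag has 3 vertices, giving width 2; this decomposition certifies tw(G) ≤ 2. For the lower bound, G contains the cycle 5–6–1–3–5, so G is not a forest; only forests have treewidth ≤ 1, hence tw(G) ≥ 2. Hence tw(G) = 2 exactly.

Treewidth 2.
One such decomposition:
Bags: B1 = {3, 5, 6}  B2 = {1, 3, 6}  B3 = {1, 3, 4}  B4 = {1, 2, 4}
Tree: B1–B2, B2–B3, B3–B4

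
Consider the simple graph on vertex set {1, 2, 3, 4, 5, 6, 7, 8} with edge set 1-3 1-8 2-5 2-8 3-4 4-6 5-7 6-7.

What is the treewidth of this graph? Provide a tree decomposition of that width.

Treewidth 2.
Bags: B1 = {1, 3, 8}  B2 = {3, 4, 8}  B3 = {4, 6, 8}  B4 = {6, 7, 8}  B5 = {5, 7, 8}  B6 = {2, 5, 8}
Tree: B1–B2, B2–B3, B3–B4, B4–B5, B5–B6

Every bag has size at most 3, so the width is 3 − 1 = 2 and tw(G) ≤ 2. Since 8–1–3–4–6–7–5–2–8 is a cycle in G, G is not acyclic. Forests are exactly the graphs of treewidth ≤ 1, so tw(G) ≥ 2. Therefore the treewidth is 2.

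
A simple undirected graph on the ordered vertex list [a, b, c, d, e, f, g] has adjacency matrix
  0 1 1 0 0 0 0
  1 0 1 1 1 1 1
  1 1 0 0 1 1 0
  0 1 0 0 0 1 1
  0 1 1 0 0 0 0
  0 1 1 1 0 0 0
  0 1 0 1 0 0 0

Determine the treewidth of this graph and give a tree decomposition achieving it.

Treewidth 2.
One optimal decomposition is:
Bags: B1 = {b, c, e}  B2 = {b, c, f}  B3 = {a, b, c}  B4 = {b, d, f}  B5 = {b, d, g}
Tree: B1–B2, B1–B3, B2–B4, B4–B5

Each bag holds 3 vertices, so the decomposition has width 2, which upper-bounds the treewidth. On the other hand G contains the 3-clique {b, d, g}. A clique must lie in a single bag of any decomposition, so no decomposition can have width below 2. The upper and lower bounds meet at 2, so that is the treewidth.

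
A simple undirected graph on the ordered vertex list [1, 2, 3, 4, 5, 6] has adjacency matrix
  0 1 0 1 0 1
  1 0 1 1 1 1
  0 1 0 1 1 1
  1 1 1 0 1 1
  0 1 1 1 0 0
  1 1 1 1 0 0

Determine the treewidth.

A width-3 tree decomposition is:
Bags: B1 = {1, 2, 4, 6}  B2 = {2, 3, 4, 6}  B3 = {2, 3, 4, 5}
Tree: B1–B2, B2–B3
Each bag holds 4 vertices, so the decomposition has width 3, which upper-bounds the treewidth. Conversely, {1, 2, 4, 6} is a clique of size 4, and the vertices of any clique must share a bag in every tree decomposition; so some bag has ≥ 4 vertices and tw(G) ≥ 3. Hence tw(G) = 3 exactly.

3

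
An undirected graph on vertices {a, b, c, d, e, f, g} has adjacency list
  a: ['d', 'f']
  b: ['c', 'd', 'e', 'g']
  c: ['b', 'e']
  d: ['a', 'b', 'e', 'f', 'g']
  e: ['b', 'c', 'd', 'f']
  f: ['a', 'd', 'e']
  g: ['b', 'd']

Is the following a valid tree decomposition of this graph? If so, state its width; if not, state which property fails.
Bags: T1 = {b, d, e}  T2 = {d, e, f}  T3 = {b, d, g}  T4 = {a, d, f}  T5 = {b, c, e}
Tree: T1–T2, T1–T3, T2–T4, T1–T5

Every vertex of G appears in some bag (union = {a, b, c, d, e, f, g}); every edge is covered by a bag; and for each vertex v the set of bags containing v is connected in the bag tree. The decomposition is therefore valid. The largest bag has 3 vertices, so the width is 2.

Yes; width 2.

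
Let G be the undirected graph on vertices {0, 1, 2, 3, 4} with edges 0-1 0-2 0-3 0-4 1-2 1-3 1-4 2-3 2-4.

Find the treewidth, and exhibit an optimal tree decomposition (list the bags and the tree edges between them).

Every bag has size at most 4, so the width is 4 − 1 = 3 and tw(G) ≤ 3. Conversely, {0, 1, 2, 3} is a clique of size 4, and the vertices of any clique must share a bag in every tree decomposition; so some bag has ≥ 4 vertices and tw(G) ≥ 3. The upper and lower bounds meet at 3, so that is the treewidth.

Treewidth 3.
Bags: B1 = {0, 1, 2, 3}  B2 = {0, 1, 2, 4}
Tree: B1–B2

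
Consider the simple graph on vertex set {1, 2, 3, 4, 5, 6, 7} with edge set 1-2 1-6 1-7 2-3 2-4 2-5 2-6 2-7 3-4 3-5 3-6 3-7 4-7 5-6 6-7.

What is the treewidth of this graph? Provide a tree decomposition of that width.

Treewidth 3.
One optimal decomposition is:
Bags: B1 = {1, 2, 6, 7}  B2 = {2, 3, 6, 7}  B3 = {2, 3, 5, 6}  B4 = {2, 3, 4, 7}
Tree: B1–B2, B2–B3, B2–B4

The largest bag has 4 vertices, giving width 3; this decomposition certifies tw(G) ≤ 3. For the lower bound, the 4 vertices {1, 2, 6, 7} are pairwise adjacent, and any tree decomposition puts a clique entirely inside one bag — forcing width ≥ 3. The upper and lower bounds meet at 3, so that is the treewidth.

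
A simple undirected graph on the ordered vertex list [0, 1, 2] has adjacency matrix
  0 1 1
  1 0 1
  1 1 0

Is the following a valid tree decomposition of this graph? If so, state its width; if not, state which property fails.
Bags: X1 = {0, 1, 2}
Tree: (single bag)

Checking the three conditions: (i) the bags cover all of {0, 1, 2}; (ii) for each edge, some bag contains both endpoints; (iii) the bags containing any fixed vertex form a subtree. All hold, so the decomposition is valid with width 3 − 1 = 2.

Yes; width 2.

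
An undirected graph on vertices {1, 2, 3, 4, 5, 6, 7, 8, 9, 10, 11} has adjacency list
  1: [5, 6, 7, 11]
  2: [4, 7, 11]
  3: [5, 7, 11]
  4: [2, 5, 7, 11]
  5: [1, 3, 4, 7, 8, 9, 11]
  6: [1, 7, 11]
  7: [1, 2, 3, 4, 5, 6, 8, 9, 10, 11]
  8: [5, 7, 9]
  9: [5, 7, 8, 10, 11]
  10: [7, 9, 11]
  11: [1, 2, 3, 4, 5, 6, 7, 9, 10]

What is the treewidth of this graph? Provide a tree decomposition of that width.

Each bag holds 4 vertices, so the decomposition has width 3, which upper-bounds the treewidth. For the lower bound, the 4 vertices {5, 7, 8, 9} are pairwise adjacent, and any tree decomposition puts a clique entirely inside one bag — forcing width ≥ 3. Therefore the treewidth is 3.

Treewidth 3.
One optimal decomposition is:
Bags: B1 = {4, 5, 7, 11}  B2 = {1, 5, 7, 11}  B3 = {1, 6, 7, 11}  B4 = {5, 7, 9, 11}  B5 = {5, 7, 8, 9}  B6 = {2, 4, 7, 11}  B7 = {7, 9, 10, 11}  B8 = {3, 5, 7, 11}
Tree: B1–B2, B2–B3, B2–B4, B4–B5, B1–B6, B4–B7, B2–B8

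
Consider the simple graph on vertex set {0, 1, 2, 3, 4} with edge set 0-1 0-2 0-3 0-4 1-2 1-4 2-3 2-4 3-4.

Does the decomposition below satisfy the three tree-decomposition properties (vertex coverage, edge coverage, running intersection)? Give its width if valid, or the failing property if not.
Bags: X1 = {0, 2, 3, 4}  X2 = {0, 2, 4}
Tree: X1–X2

No — vertex 1 appears in no bag.

A tree decomposition must satisfy three properties: every vertex lies in some bag; for every edge, both endpoints lie together in some bag; and for every vertex, the bags containing it form a connected subtree. Here vertex 1 appears in no bag, so the decomposition is invalid.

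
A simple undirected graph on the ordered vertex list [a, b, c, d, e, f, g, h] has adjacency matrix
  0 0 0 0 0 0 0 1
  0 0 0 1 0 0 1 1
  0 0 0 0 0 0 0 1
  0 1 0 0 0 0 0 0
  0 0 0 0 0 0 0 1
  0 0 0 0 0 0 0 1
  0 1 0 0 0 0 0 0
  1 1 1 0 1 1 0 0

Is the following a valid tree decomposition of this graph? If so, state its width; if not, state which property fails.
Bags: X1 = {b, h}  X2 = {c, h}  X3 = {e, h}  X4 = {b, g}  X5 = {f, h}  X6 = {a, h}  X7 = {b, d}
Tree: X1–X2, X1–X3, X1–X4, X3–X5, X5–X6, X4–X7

Yes; width 1.

Vertex coverage: the bags together contain {a, b, c, d, e, f, g, h}, the full vertex set. Edge coverage: each edge of G has both endpoints in at least one bag. Running intersection: for every vertex, the bags containing it form a connected subtree. All three properties hold, so this is a valid tree decomposition of width max|bag| − 1 = 1, and hence tw(G) ≤ 1.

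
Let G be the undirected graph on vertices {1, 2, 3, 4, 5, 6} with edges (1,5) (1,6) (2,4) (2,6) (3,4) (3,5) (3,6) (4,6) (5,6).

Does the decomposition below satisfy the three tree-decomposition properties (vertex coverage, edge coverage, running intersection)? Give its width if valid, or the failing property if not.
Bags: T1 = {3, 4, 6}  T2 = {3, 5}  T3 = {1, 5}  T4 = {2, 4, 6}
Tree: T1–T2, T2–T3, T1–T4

A tree decomposition must satisfy three properties: every vertex lies in some bag; for every edge, both endpoints lie together in some bag; and for every vertex, the bags containing it form a connected subtree. Here edge (6,5) lies in no bag, so the decomposition is invalid.

No — edge (6,5) lies in no bag.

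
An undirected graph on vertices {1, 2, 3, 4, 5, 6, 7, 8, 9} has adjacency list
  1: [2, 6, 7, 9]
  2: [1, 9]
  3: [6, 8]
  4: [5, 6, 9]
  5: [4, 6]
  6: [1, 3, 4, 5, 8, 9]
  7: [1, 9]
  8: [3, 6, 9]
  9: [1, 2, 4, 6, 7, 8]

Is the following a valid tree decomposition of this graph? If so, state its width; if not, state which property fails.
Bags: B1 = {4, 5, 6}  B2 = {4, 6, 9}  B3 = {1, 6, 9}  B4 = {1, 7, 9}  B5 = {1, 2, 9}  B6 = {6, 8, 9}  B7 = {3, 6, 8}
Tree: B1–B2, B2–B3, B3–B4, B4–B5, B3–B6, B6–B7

Yes; width 2.

Vertex coverage: the bags together contain {1, 2, 3, 4, 5, 6, 7, 8, 9}, the full vertex set. Edge coverage: each edge of G has both endpoints in at least one bag. Running intersection: for every vertex, the bags containing it form a connected subtree. All three properties hold, so this is a valid tree decomposition of width max|bag| − 1 = 2, and hence tw(G) ≤ 2.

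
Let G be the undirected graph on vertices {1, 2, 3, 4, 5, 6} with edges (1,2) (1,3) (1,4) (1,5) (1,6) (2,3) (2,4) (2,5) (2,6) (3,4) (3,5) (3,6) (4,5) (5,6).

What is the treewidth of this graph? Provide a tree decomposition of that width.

Every bag has size at most 5, so the width is 5 − 1 = 4 and tw(G) ≤ 4. For the lower bound, the 5 vertices {1, 2, 3, 4, 5} are pairwise adjacent, and any tree decomposition puts a clique entirely inside one bag — forcing width ≥ 4. Hence tw(G) = 4 exactly.

Treewidth 4.
Bags: B1 = {1, 2, 3, 5, 6}  B2 = {1, 2, 3, 4, 5}
Tree: B1–B2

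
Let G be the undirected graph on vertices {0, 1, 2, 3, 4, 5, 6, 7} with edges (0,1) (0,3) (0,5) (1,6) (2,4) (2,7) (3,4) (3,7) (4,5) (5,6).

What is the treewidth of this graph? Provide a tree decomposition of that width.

Treewidth 2.
Bags: B1 = {1, 5, 6}  B2 = {0, 1, 5}  B3 = {0, 4, 5}  B4 = {0, 3, 4}  B5 = {2, 3, 4}  B6 = {2, 3, 7}
Tree: B1–B2, B2–B3, B3–B4, B4–B5, B5–B6

Every bag has size at most 3, so the width is 3 − 1 = 2 and tw(G) ≤ 2. The edges 6–1–0–5–6 form a cycle, so G is not a tree and its treewidth is at least 2. Combining the bounds, tw(G) = 2.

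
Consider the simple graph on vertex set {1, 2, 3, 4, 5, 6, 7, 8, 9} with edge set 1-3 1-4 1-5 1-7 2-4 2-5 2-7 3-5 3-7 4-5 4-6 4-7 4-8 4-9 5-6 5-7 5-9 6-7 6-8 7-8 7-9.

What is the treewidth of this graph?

3

A width-3 tree decomposition is:
Bags: B1 = {4, 5, 6, 7}  B2 = {1, 4, 5, 7}  B3 = {1, 3, 5, 7}  B4 = {2, 4, 5, 7}  B5 = {4, 5, 7, 9}  B6 = {4, 6, 7, 8}
Tree: B1–B2, B2–B3, B2–B4, B1–B5, B1–B6
Every bag has size at most 4, so the width is 4 − 1 = 3 and tw(G) ≤ 3. On the other hand G contains the 4-clique {1, 3, 5, 7}. A clique must lie in a single bag of any decomposition, so no decomposition can have width below 3. Combining the bounds, tw(G) = 3.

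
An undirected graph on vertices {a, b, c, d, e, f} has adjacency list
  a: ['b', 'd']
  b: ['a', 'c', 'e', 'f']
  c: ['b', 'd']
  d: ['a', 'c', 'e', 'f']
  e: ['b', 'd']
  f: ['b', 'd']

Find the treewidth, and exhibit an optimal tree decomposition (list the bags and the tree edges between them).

Treewidth 2.
One such decomposition:
Bags: B1 = {a, b, d}  B2 = {b, d, f}  B3 = {b, d, e}  B4 = {b, c, d}
Tree: B1–B2, B2–B3, B3–B4

Each bag holds 3 vertices, so the decomposition has width 2, which upper-bounds the treewidth. For the lower bound, G contains the cycle a–b–f–d–a, so G is not a forest; only forests have treewidth ≤ 1, hence tw(G) ≥ 2. The upper and lower bounds meet at 2, so that is the treewidth.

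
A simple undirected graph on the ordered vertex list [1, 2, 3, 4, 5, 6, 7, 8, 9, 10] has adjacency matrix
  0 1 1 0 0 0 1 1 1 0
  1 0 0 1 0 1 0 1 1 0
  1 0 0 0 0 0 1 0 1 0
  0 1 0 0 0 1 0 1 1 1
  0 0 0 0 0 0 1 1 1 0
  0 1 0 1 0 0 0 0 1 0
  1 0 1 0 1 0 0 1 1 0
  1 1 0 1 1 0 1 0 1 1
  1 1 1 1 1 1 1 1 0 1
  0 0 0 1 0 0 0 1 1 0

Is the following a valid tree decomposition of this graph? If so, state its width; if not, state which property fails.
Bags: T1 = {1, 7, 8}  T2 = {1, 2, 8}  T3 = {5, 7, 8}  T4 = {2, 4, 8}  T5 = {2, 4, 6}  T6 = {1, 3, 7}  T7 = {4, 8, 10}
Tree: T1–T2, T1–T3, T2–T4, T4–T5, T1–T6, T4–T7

No — vertex 9 appears in no bag.

A tree decomposition must satisfy three properties: every vertex lies in some bag; for every edge, both endpoints lie together in some bag; and for every vertex, the bags containing it form a connected subtree. Here vertex 9 appears in no bag, so the decomposition is invalid.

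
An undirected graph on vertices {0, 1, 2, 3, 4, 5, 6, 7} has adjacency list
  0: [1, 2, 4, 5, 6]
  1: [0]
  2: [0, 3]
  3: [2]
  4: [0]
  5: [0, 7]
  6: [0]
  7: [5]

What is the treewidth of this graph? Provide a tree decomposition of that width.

Treewidth 1.
Bags: B1 = {0, 1}  B2 = {0, 2}  B3 = {2, 3}  B4 = {0, 5}  B5 = {0, 4}  B6 = {0, 6}  B7 = {5, 7}
Tree: B1–B2, B2–B3, B1–B4, B4–B5, B4–B6, B4–B7

Every bag has size at most 2, so the width is 2 − 1 = 1 and tw(G) ≤ 1. Since G has at least one edge (e.g. 1–0), it is not an edgeless graph, so tw(G) ≥ 1. Combining the bounds, tw(G) = 1.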